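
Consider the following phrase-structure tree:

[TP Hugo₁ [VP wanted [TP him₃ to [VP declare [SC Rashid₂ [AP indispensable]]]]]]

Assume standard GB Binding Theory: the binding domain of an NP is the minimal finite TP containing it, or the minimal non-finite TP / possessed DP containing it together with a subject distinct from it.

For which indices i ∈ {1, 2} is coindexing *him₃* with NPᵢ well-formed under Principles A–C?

*him* is a pronoun, so Principle B applies: it must be free in its binding domain.
Binding domain of *him₃*: the matrix TP, whose subject is Hugo₁.
*Hugo₁* c-commands the pronoun within its binding domain → coindexation would violate Principle B.
*Rashid₂*: the pronoun c-commands this R-expression → coindexation would violate Principle C on *Rashid₂*.

none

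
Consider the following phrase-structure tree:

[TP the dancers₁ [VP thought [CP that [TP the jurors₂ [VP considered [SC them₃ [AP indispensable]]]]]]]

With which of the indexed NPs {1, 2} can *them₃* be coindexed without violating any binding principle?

*them* is a pronoun, so Principle B applies: it must be free in its binding domain.
Binding domain of *them₃*: the embedded TP, whose subject is the jurors₂.
*the dancers₁* c-commands the pronoun but from outside its binding domain, and is not c-commanded by it → coindexation permitted.
*the jurors₂* c-commands the pronoun within its binding domain → coindexation would violate Principle B.

{1}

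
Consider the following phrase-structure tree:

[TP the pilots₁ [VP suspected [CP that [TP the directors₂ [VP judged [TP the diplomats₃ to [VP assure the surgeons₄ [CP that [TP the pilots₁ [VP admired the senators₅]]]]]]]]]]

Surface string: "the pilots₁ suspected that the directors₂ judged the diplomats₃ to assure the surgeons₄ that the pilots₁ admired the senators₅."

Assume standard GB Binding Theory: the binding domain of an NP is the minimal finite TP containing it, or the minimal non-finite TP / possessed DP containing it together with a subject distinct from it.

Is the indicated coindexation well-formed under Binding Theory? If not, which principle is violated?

The two coindexed NPs are *the pilots₁* (the lower occurrence) and *the pilots₁* (the higher occurrence).
*the pilots₁* (the lower occurrence) is an R-expression. Principle C requires it to be free everywhere.
*the pilots₁* (the higher occurrence) c-commands it and carries the same index.
The R-expression is bound → Principle C violation.

Principle C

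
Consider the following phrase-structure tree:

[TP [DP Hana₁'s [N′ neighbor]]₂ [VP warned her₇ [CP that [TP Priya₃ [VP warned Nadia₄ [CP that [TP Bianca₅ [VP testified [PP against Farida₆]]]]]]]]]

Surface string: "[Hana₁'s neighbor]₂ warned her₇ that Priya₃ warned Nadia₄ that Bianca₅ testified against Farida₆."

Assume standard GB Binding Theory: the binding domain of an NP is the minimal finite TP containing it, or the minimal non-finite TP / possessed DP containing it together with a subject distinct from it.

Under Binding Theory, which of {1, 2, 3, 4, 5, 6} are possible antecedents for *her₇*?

{1}

*her* is a pronoun, so Principle B applies: it must be free in its binding domain.
Binding domain of *her₇*: the matrix TP, whose subject is [Hana₁'s neighbor]₂.
*Hana₁* and the pronoun do not c-command one another → neither Principle B nor Principle C is at stake; coindexation permitted.
*[Hana₁'s neighbor]₂* c-commands the pronoun within its binding domain → coindexation would violate Principle B.
*Priya₃*: the pronoun c-commands this R-expression → coindexation would violate Principle C on *Priya₃*.
*Nadia₄*: the pronoun c-commands this R-expression → coindexation would violate Principle C on *Nadia₄*.
*Bianca₅*: the pronoun c-commands this R-expression → coindexation would violate Principle C on *Bianca₅*.
*Farida₆*: the pronoun c-commands this R-expression → coindexation would violate Principle C on *Farida₆*.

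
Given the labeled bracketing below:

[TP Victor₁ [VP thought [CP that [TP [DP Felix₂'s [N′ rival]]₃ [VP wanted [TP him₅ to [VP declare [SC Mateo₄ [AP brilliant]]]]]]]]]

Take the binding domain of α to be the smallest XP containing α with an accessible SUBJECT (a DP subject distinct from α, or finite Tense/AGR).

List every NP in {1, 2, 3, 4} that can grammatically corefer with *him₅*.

{1, 2}

*him* is a pronoun, so Principle B applies: it must be free in its binding domain.
Binding domain of *him₅*: the embedded TP, whose subject is [Felix₂'s rival]₃.
*Victor₁* c-commands the pronoun but from outside its binding domain, and is not c-commanded by it → coindexation permitted.
*Felix₂* and the pronoun do not c-command one another → neither Principle B nor Principle C is at stake; coindexation permitted.
*[Felix₂'s rival]₃* c-commands the pronoun within its binding domain → coindexation would violate Principle B.
*Mateo₄*: the pronoun c-commands this R-expression → coindexation would violate Principle C on *Mateo₄*.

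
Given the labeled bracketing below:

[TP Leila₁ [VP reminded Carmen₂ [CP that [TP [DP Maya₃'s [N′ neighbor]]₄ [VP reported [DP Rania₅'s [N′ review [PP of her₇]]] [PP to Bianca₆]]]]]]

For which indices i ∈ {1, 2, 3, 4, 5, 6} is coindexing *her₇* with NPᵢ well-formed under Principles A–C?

*her* is a pronoun, so Principle B applies: it must be free in its binding domain.
Binding domain of *her₇*: the possessed DP, whose subject is Rania₅.
*Leila₁* c-commands the pronoun but from outside its binding domain, and is not c-commanded by it → coindexation permitted.
*Carmen₂* c-commands the pronoun but from outside its binding domain, and is not c-commanded by it → coindexation permitted.
*Maya₃* and the pronoun do not c-command one another → neither Principle B nor Principle C is at stake; coindexation permitted.
*[Maya₃'s neighbor]₄* c-commands the pronoun but from outside its binding domain, and is not c-commanded by it → coindexation permitted.
*Rania₅* c-commands the pronoun within its binding domain → coindexation would violate Principle B.
*Bianca₆* and the pronoun do not c-command one another → neither Principle B nor Principle C is at stake; coindexation permitted.

{1, 2, 3, 4, 6}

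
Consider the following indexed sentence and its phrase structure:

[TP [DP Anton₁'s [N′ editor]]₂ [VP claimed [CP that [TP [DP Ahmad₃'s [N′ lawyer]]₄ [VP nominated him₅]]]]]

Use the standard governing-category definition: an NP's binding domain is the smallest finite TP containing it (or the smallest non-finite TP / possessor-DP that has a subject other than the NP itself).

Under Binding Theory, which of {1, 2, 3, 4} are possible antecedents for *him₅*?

{1, 2, 3}

*him* is a pronoun, so Principle B applies: it must be free in its binding domain.
Binding domain of *him₅*: the embedded TP, whose subject is [Ahmad₃'s lawyer]₄.
*Anton₁* and the pronoun do not c-command one another → neither Principle B nor Principle C is at stake; coindexation permitted.
*[Anton₁'s editor]₂* c-commands the pronoun but from outside its binding domain, and is not c-commanded by it → coindexation permitted.
*Ahmad₃* and the pronoun do not c-command one another → neither Principle B nor Principle C is at stake; coindexation permitted.
*[Ahmad₃'s lawyer]₄* c-commands the pronoun within its binding domain → coindexation would violate Principle B.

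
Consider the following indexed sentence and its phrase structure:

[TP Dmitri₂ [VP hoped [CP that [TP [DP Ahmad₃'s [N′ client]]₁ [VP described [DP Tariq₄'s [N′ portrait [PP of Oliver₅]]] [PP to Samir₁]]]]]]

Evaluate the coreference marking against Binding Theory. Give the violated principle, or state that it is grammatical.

Principle C

The two coindexed NPs are *[Ahmad₃'s client]₁* and *Samir₁*.
*Samir₁* is an R-expression. Principle C requires it to be free everywhere.
*[Ahmad₃'s client]₁* c-commands it and carries the same index.
The R-expression is bound → Principle C violation.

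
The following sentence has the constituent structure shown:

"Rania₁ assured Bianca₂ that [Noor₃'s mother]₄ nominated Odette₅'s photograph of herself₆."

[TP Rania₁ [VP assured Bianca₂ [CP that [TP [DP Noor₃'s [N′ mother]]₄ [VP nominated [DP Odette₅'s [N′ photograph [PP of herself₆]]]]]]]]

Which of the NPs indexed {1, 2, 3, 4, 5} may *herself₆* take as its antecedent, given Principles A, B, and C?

*herself* is an anaphor, so Principle A applies: it must be bound in its binding domain.
Binding domain of *herself₆*: the possessed DP, whose subject is Odette₅.
*Rania₁* c-commands the anaphor but is outside its binding domain → cannot satisfy Principle A.
*Bianca₂* c-commands the anaphor but is outside its binding domain → cannot satisfy Principle A.
*Noor₃* does not c-command the anaphor → cannot bind it.
*[Noor₃'s mother]₄* c-commands the anaphor but is outside its binding domain → cannot satisfy Principle A.
*Odette₅* c-commands the anaphor within its binding domain → licit binder.

{5}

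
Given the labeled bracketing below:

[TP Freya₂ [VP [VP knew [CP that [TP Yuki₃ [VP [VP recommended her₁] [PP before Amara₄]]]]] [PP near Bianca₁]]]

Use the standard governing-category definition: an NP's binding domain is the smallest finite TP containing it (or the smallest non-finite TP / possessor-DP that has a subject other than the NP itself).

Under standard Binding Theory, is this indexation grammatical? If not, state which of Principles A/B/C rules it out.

grammatical

The two coindexed NPs are *Bianca₁* and *her₁*.
*her₁* is a pronoun; its binding domain is the embedded TP, whose subject is Yuki₃. Within that domain it is c-commanded only by *Yuki₃*, which carries a different index — the pronoun is free locally, so Principle B holds.
*Bianca₁* is an R-expression; *her₁* does not c-command it, and no other NP shares its index, so Principle C is satisfied.
All principles are respected.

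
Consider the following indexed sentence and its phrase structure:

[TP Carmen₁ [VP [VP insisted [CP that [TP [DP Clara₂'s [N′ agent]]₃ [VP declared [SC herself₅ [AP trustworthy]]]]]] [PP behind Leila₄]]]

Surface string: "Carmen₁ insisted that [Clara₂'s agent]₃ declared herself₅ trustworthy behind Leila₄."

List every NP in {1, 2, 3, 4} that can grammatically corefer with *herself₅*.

*herself* is an anaphor, so Principle A applies: it must be bound in its binding domain.
Binding domain of *herself₅*: the embedded TP, whose subject is [Clara₂'s agent]₃.
*Carmen₁* c-commands the anaphor but is outside its binding domain → cannot satisfy Principle A.
*Clara₂* does not c-command the anaphor → cannot bind it.
*[Clara₂'s agent]₃* c-commands the anaphor within its binding domain → licit binder.
*Leila₄* does not c-command the anaphor → cannot bind it.

{3}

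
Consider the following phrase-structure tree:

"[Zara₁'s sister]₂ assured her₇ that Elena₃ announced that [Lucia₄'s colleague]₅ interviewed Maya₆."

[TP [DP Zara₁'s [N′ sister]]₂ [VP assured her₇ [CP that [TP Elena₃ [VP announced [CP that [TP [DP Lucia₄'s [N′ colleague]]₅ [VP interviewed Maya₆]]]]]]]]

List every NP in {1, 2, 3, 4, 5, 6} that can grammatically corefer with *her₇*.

*her* is a pronoun, so Principle B applies: it must be free in its binding domain.
Binding domain of *her₇*: the matrix TP, whose subject is [Zara₁'s sister]₂.
*Zara₁* and the pronoun do not c-command one another → neither Principle B nor Principle C is at stake; coindexation permitted.
*[Zara₁'s sister]₂* c-commands the pronoun within its binding domain → coindexation would violate Principle B.
*Elena₃*: the pronoun c-commands this R-expression → coindexation would violate Principle C on *Elena₃*.
*Lucia₄*: the pronoun c-commands this R-expression → coindexation would violate Principle C on *Lucia₄*.
*[Lucia₄'s colleague]₅*: the pronoun c-commands this R-expression → coindexation would violate Principle C on *[Lucia₄'s colleague]₅*.
*Maya₆*: the pronoun c-commands this R-expression → coindexation would violate Principle C on *Maya₆*.

{1}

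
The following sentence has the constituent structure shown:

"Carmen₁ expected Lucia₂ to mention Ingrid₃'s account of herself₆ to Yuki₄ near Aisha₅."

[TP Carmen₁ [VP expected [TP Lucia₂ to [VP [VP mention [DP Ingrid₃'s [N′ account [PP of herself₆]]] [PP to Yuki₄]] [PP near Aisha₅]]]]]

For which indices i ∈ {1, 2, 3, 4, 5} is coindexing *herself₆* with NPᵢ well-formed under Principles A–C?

{3}

*herself* is an anaphor, so Principle A applies: it must be bound in its binding domain.
Binding domain of *herself₆*: the possessed DP, whose subject is Ingrid₃.
*Carmen₁* c-commands the anaphor but is outside its binding domain → cannot satisfy Principle A.
*Lucia₂* c-commands the anaphor but is outside its binding domain → cannot satisfy Principle A.
*Ingrid₃* c-commands the anaphor within its binding domain → licit binder.
*Yuki₄* does not c-command the anaphor → cannot bind it.
*Aisha₅* does not c-command the anaphor → cannot bind it.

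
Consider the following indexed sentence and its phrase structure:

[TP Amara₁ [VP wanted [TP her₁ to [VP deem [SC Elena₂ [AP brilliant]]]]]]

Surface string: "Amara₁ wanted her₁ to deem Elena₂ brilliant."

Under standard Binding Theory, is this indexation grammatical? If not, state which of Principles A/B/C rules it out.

The two coindexed NPs are *Amara₁* and *her₁*.
*her₁* is a pronoun. Its binding domain is the matrix TP, whose subject is Amara₁.
*Amara₁* c-commands it within that domain and carries the same index.
The pronoun is locally bound → Principle B violation.

Principle B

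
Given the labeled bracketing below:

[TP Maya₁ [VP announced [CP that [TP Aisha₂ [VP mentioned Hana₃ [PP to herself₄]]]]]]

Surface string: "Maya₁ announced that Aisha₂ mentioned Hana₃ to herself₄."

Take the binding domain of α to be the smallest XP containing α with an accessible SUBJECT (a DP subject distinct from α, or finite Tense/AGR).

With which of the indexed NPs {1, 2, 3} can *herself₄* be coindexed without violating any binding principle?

*herself* is an anaphor, so Principle A applies: it must be bound in its binding domain.
Binding domain of *herself₄*: the embedded TP, whose subject is Aisha₂.
*Maya₁* c-commands the anaphor but is outside its binding domain → cannot satisfy Principle A.
*Aisha₂* c-commands the anaphor within its binding domain → licit binder.
*Hana₃* c-commands the anaphor within its binding domain → licit binder.

{2, 3}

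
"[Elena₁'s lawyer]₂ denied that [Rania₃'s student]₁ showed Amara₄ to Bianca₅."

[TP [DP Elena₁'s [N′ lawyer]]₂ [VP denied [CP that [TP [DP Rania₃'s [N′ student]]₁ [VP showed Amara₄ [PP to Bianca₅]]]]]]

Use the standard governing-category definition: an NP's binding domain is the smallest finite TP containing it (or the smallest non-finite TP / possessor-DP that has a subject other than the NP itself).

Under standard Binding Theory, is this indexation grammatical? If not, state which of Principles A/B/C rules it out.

The two coindexed NPs are *[Rania₃'s student]₁* and *Elena₁*.
*Elena₁* is an R-expression; no coindexed NP c-commands it, so Principle C holds.
*[Rania₃'s student]₁* is an R-expression; *Elena₁* does not c-command it, and no other NP shares its index, so Principle C is satisfied.
All principles are respected.

grammatical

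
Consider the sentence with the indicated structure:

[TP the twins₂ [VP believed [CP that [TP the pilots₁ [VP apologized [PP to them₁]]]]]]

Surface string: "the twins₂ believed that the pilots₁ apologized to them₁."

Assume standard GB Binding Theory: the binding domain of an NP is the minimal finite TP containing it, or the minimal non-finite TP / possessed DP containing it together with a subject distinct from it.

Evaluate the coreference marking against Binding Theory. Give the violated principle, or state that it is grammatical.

The two coindexed NPs are *the pilots₁* and *them₁*.
*them₁* is a pronoun. Its binding domain is the embedded TP, whose subject is the pilots₁.
*the pilots₁* c-commands it within that domain and carries the same index.
The pronoun is locally bound → Principle B violation.

Principle B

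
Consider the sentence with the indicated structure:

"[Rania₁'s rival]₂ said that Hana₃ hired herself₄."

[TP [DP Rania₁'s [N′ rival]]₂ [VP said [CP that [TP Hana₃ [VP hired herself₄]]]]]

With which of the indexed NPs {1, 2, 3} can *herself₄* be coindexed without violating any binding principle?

*herself* is an anaphor, so Principle A applies: it must be bound in its binding domain.
Binding domain of *herself₄*: the embedded TP, whose subject is Hana₃.
*Rania₁* does not c-command the anaphor → cannot bind it.
*[Rania₁'s rival]₂* c-commands the anaphor but is outside its binding domain → cannot satisfy Principle A.
*Hana₃* c-commands the anaphor within its binding domain → licit binder.

{3}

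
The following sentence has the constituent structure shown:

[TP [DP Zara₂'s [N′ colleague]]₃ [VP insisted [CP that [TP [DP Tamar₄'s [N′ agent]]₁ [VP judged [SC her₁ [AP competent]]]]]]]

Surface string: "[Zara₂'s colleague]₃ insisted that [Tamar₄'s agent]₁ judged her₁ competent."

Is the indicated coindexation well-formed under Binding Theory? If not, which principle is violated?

Principle B

The two coindexed NPs are *[Tamar₄'s agent]₁* and *her₁*.
*her₁* is a pronoun. Its binding domain is the embedded TP, whose subject is [Tamar₄'s agent]₁.
*[Tamar₄'s agent]₁* c-commands it within that domain and carries the same index.
The pronoun is locally bound → Principle B violation.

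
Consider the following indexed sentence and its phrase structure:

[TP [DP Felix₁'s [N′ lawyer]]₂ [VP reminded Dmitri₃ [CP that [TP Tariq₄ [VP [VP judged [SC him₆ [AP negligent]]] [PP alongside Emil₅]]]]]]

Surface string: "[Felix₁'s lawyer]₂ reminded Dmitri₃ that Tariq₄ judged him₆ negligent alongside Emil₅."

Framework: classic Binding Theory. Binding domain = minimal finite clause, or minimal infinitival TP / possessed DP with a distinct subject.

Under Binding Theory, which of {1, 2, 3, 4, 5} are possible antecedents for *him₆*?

*him* is a pronoun, so Principle B applies: it must be free in its binding domain.
Binding domain of *him₆*: the embedded TP, whose subject is Tariq₄.
*Felix₁* and the pronoun do not c-command one another → neither Principle B nor Principle C is at stake; coindexation permitted.
*[Felix₁'s lawyer]₂* c-commands the pronoun but from outside its binding domain, and is not c-commanded by it → coindexation permitted.
*Dmitri₃* c-commands the pronoun but from outside its binding domain, and is not c-commanded by it → coindexation permitted.
*Tariq₄* c-commands the pronoun within its binding domain → coindexation would violate Principle B.
*Emil₅* and the pronoun do not c-command one another → neither Principle B nor Principle C is at stake; coindexation permitted.

{1, 2, 3, 5}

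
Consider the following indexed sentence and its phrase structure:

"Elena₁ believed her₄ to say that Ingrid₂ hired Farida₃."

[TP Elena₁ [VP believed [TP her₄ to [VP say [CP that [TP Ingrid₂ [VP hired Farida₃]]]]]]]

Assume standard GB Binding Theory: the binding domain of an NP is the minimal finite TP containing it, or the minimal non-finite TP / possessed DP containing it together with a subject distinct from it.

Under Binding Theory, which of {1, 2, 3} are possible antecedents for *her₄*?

*her* is a pronoun, so Principle B applies: it must be free in its binding domain.
Binding domain of *her₄*: the matrix TP, whose subject is Elena₁.
*Elena₁* c-commands the pronoun within its binding domain → coindexation would violate Principle B.
*Ingrid₂*: the pronoun c-commands this R-expression → coindexation would violate Principle C on *Ingrid₂*.
*Farida₃*: the pronoun c-commands this R-expression → coindexation would violate Principle C on *Farida₃*.

none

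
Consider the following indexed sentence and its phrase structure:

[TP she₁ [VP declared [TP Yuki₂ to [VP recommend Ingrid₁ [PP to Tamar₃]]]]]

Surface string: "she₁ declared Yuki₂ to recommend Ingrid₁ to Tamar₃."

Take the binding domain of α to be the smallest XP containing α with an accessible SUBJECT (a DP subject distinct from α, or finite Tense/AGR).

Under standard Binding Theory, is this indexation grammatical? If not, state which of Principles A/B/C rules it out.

Principle C

The two coindexed NPs are *she₁* and *Ingrid₁*.
*Ingrid₁* is an R-expression. Principle C requires it to be free everywhere.
*she₁* c-commands it and carries the same index.
The R-expression is bound → Principle C violation.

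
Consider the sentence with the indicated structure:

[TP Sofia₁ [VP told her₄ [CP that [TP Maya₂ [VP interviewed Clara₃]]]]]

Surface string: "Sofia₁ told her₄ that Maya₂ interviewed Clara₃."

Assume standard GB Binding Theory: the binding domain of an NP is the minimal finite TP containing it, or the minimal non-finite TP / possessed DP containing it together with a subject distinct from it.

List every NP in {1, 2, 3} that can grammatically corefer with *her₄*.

none

*her* is a pronoun, so Principle B applies: it must be free in its binding domain.
Binding domain of *her₄*: the matrix TP, whose subject is Sofia₁.
*Sofia₁* c-commands the pronoun within its binding domain → coindexation would violate Principle B.
*Maya₂*: the pronoun c-commands this R-expression → coindexation would violate Principle C on *Maya₂*.
*Clara₃*: the pronoun c-commands this R-expression → coindexation would violate Principle C on *Clara₃*.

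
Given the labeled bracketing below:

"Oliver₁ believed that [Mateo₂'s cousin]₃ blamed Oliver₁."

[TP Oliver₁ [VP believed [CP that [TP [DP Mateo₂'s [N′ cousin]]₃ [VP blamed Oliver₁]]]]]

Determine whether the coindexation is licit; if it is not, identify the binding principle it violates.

Principle C

The two coindexed NPs are *Oliver₁* (the lower occurrence) and *Oliver₁* (the higher occurrence).
*Oliver₁* (the lower occurrence) is an R-expression. Principle C requires it to be free everywhere.
*Oliver₁* (the higher occurrence) c-commands it and carries the same index.
The R-expression is bound → Principle C violation.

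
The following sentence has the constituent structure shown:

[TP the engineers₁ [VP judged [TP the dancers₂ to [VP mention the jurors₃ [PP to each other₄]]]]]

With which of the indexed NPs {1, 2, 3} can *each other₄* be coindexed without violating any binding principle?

{2, 3}

*each other* is an anaphor, so Principle A applies: it must be bound in its binding domain.
Binding domain of *each other₄*: the embedded TP, whose subject is the dancers₂.
*the engineers₁* c-commands the anaphor but is outside its binding domain → cannot satisfy Principle A.
*the dancers₂* c-commands the anaphor within its binding domain → licit binder.
*the jurors₃* c-commands the anaphor within its binding domain → licit binder.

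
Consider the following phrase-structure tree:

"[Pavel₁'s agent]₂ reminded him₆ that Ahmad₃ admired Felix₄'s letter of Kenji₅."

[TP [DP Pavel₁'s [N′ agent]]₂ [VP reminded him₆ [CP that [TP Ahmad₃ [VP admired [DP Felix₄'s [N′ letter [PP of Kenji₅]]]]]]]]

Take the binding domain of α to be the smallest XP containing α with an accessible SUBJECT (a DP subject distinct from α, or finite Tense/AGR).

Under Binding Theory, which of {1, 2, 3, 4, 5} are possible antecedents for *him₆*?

*him* is a pronoun, so Principle B applies: it must be free in its binding domain.
Binding domain of *him₆*: the matrix TP, whose subject is [Pavel₁'s agent]₂.
*Pavel₁* and the pronoun do not c-command one another → neither Principle B nor Principle C is at stake; coindexation permitted.
*[Pavel₁'s agent]₂* c-commands the pronoun within its binding domain → coindexation would violate Principle B.
*Ahmad₃*: the pronoun c-commands this R-expression → coindexation would violate Principle C on *Ahmad₃*.
*Felix₄*: the pronoun c-commands this R-expression → coindexation would violate Principle C on *Felix₄*.
*Kenji₅*: the pronoun c-commands this R-expression → coindexation would violate Principle C on *Kenji₅*.

{1}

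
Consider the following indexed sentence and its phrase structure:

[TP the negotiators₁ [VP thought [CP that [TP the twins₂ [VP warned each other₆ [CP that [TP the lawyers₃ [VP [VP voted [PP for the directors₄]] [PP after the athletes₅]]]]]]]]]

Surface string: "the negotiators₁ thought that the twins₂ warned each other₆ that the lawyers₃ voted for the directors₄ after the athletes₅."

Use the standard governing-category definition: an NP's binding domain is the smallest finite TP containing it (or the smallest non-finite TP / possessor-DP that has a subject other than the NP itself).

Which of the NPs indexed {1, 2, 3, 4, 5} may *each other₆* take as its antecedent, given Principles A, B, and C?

{2}

*each other* is an anaphor, so Principle A applies: it must be bound in its binding domain.
Binding domain of *each other₆*: the embedded TP, whose subject is the twins₂.
*the negotiators₁* c-commands the anaphor but is outside its binding domain → cannot satisfy Principle A.
*the twins₂* c-commands the anaphor within its binding domain → licit binder.
*the lawyers₃* does not c-command the anaphor → cannot bind it.
*the directors₄* does not c-command the anaphor → cannot bind it.
*the athletes₅* does not c-command the anaphor → cannot bind it.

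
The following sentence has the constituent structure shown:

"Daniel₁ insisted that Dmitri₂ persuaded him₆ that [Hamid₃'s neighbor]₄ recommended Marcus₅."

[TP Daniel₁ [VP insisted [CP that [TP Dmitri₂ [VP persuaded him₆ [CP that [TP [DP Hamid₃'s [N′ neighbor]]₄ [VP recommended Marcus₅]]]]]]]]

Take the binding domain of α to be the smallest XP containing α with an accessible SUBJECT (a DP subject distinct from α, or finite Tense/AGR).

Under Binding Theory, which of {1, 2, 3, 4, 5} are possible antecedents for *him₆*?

*him* is a pronoun, so Principle B applies: it must be free in its binding domain.
Binding domain of *him₆*: the embedded TP, whose subject is Dmitri₂.
*Daniel₁* c-commands the pronoun but from outside its binding domain, and is not c-commanded by it → coindexation permitted.
*Dmitri₂* c-commands the pronoun within its binding domain → coindexation would violate Principle B.
*Hamid₃*: the pronoun c-commands this R-expression → coindexation would violate Principle C on *Hamid₃*.
*[Hamid₃'s neighbor]₄*: the pronoun c-commands this R-expression → coindexation would violate Principle C on *[Hamid₃'s neighbor]₄*.
*Marcus₅*: the pronoun c-commands this R-expression → coindexation would violate Principle C on *Marcus₅*.

{1}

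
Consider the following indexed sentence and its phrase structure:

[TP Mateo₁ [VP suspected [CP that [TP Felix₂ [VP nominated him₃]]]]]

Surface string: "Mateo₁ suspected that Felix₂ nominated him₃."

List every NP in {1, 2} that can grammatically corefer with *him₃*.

*him* is a pronoun, so Principle B applies: it must be free in its binding domain.
Binding domain of *him₃*: the embedded TP, whose subject is Felix₂.
*Mateo₁* c-commands the pronoun but from outside its binding domain, and is not c-commanded by it → coindexation permitted.
*Felix₂* c-commands the pronoun within its binding domain → coindexation would violate Principle B.

{1}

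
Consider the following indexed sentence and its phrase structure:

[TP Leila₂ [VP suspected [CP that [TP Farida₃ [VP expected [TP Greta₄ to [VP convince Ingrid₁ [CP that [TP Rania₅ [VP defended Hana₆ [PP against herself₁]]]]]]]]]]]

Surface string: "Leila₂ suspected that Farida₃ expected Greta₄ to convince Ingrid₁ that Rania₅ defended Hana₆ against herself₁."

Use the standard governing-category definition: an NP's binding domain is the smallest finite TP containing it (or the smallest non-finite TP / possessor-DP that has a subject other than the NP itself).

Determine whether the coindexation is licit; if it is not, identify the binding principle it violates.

Principle A

The two coindexed NPs are *Ingrid₁* and *herself₁*.
*herself₁* is an anaphor. Principle A requires it to be bound within its binding domain — the embedded TP, whose subject is Rania₅.
Within that domain it is c-commanded by *Rania₅*, *Hana₆*, none of which share its index.
*Ingrid₁* does c-command the anaphor, but from outside its binding domain.
The anaphor is unbound in its domain → Principle A violation.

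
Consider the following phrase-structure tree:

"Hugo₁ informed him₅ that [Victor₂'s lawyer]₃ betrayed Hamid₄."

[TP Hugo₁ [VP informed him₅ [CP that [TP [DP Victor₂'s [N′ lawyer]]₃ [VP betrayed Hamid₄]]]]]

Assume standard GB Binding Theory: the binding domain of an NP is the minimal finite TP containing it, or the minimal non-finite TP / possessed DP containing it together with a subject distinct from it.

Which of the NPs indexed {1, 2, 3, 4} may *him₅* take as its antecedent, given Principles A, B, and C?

none

*him* is a pronoun, so Principle B applies: it must be free in its binding domain.
Binding domain of *him₅*: the matrix TP, whose subject is Hugo₁.
*Hugo₁* c-commands the pronoun within its binding domain → coindexation would violate Principle B.
*Victor₂*: the pronoun c-commands this R-expression → coindexation would violate Principle C on *Victor₂*.
*[Victor₂'s lawyer]₃*: the pronoun c-commands this R-expression → coindexation would violate Principle C on *[Victor₂'s lawyer]₃*.
*Hamid₄*: the pronoun c-commands this R-expression → coindexation would violate Principle C on *Hamid₄*.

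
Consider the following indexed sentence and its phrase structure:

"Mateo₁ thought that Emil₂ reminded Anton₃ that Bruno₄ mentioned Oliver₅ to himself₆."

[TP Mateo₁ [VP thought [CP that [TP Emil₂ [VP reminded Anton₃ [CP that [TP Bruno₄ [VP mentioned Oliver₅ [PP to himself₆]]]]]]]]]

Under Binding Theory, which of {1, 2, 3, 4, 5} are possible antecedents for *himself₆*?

*himself* is an anaphor, so Principle A applies: it must be bound in its binding domain.
Binding domain of *himself₆*: the embedded TP, whose subject is Bruno₄.
*Mateo₁* c-commands the anaphor but is outside its binding domain → cannot satisfy Principle A.
*Emil₂* c-commands the anaphor but is outside its binding domain → cannot satisfy Principle A.
*Anton₃* c-commands the anaphor but is outside its binding domain → cannot satisfy Principle A.
*Bruno₄* c-commands the anaphor within its binding domain → licit binder.
*Oliver₅* c-commands the anaphor within its binding domain → licit binder.

{4, 5}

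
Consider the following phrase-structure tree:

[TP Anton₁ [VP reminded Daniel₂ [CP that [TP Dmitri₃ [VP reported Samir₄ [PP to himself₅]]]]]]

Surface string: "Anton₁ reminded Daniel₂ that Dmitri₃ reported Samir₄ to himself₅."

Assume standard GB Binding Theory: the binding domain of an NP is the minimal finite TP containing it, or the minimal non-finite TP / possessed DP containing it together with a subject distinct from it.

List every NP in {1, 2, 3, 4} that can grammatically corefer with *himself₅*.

*himself* is an anaphor, so Principle A applies: it must be bound in its binding domain.
Binding domain of *himself₅*: the embedded TP, whose subject is Dmitri₃.
*Anton₁* c-commands the anaphor but is outside its binding domain → cannot satisfy Principle A.
*Daniel₂* c-commands the anaphor but is outside its binding domain → cannot satisfy Principle A.
*Dmitri₃* c-commands the anaphor within its binding domain → licit binder.
*Samir₄* c-commands the anaphor within its binding domain → licit binder.

{3, 4}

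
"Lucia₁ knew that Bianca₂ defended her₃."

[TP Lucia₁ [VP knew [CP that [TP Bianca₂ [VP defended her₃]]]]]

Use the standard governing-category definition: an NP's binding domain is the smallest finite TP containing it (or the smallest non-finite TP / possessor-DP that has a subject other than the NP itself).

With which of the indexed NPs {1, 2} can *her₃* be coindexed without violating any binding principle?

*her* is a pronoun, so Principle B applies: it must be free in its binding domain.
Binding domain of *her₃*: the embedded TP, whose subject is Bianca₂.
*Lucia₁* c-commands the pronoun but from outside its binding domain, and is not c-commanded by it → coindexation permitted.
*Bianca₂* c-commands the pronoun within its binding domain → coindexation would violate Principle B.

{1}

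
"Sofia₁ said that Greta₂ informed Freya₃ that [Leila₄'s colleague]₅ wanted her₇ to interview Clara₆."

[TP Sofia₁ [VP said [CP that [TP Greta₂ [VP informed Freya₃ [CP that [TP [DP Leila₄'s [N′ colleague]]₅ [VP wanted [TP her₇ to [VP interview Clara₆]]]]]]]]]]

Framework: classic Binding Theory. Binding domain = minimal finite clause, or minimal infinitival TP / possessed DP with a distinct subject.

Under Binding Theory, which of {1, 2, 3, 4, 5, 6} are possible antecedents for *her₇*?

*her* is a pronoun, so Principle B applies: it must be free in its binding domain.
Binding domain of *her₇*: the embedded TP, whose subject is [Leila₄'s colleague]₅.
*Sofia₁* c-commands the pronoun but from outside its binding domain, and is not c-commanded by it → coindexation permitted.
*Greta₂* c-commands the pronoun but from outside its binding domain, and is not c-commanded by it → coindexation permitted.
*Freya₃* c-commands the pronoun but from outside its binding domain, and is not c-commanded by it → coindexation permitted.
*Leila₄* and the pronoun do not c-command one another → neither Principle B nor Principle C is at stake; coindexation permitted.
*[Leila₄'s colleague]₅* c-commands the pronoun within its binding domain → coindexation would violate Principle B.
*Clara₆*: the pronoun c-commands this R-expression → coindexation would violate Principle C on *Clara₆*.

{1, 2, 3, 4}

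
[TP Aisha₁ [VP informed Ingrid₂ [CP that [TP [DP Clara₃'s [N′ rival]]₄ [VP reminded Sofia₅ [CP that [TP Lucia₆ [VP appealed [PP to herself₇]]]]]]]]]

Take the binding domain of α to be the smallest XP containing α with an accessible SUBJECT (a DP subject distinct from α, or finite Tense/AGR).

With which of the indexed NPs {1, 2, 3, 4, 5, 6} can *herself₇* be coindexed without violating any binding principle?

*herself* is an anaphor, so Principle A applies: it must be bound in its binding domain.
Binding domain of *herself₇*: the embedded TP, whose subject is Lucia₆.
*Aisha₁* c-commands the anaphor but is outside its binding domain → cannot satisfy Principle A.
*Ingrid₂* c-commands the anaphor but is outside its binding domain → cannot satisfy Principle A.
*Clara₃* does not c-command the anaphor → cannot bind it.
*[Clara₃'s rival]₄* c-commands the anaphor but is outside its binding domain → cannot satisfy Principle A.
*Sofia₅* c-commands the anaphor but is outside its binding domain → cannot satisfy Principle A.
*Lucia₆* c-commands the anaphor within its binding domain → licit binder.

{6}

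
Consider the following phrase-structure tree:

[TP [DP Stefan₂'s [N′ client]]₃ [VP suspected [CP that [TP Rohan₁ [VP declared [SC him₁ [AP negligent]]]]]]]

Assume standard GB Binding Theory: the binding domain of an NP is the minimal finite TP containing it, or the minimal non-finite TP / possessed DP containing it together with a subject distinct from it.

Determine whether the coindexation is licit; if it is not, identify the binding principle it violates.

Principle B

The two coindexed NPs are *Rohan₁* and *him₁*.
*him₁* is a pronoun. Its binding domain is the embedded TP, whose subject is Rohan₁.
*Rohan₁* c-commands it within that domain and carries the same index.
The pronoun is locally bound → Principle B violation.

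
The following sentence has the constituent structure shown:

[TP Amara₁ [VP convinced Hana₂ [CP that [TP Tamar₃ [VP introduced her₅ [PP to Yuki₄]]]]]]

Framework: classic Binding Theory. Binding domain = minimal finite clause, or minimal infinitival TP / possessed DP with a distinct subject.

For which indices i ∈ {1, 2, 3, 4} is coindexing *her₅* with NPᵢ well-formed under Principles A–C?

*her* is a pronoun, so Principle B applies: it must be free in its binding domain.
Binding domain of *her₅*: the embedded TP, whose subject is Tamar₃.
*Amara₁* c-commands the pronoun but from outside its binding domain, and is not c-commanded by it → coindexation permitted.
*Hana₂* c-commands the pronoun but from outside its binding domain, and is not c-commanded by it → coindexation permitted.
*Tamar₃* c-commands the pronoun within its binding domain → coindexation would violate Principle B.
*Yuki₄*: the pronoun c-commands this R-expression → coindexation would violate Principle C on *Yuki₄*.

{1, 2}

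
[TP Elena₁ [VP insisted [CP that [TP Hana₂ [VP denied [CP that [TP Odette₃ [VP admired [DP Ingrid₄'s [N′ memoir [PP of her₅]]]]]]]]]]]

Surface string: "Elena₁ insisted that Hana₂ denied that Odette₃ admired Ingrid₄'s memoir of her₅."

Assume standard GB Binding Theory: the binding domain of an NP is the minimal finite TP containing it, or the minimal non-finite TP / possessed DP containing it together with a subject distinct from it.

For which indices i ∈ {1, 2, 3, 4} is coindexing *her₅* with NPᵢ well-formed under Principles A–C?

*her* is a pronoun, so Principle B applies: it must be free in its binding domain.
Binding domain of *her₅*: the possessed DP, whose subject is Ingrid₄.
*Elena₁* c-commands the pronoun but from outside its binding domain, and is not c-commanded by it → coindexation permitted.
*Hana₂* c-commands the pronoun but from outside its binding domain, and is not c-commanded by it → coindexation permitted.
*Odette₃* c-commands the pronoun but from outside its binding domain, and is not c-commanded by it → coindexation permitted.
*Ingrid₄* c-commands the pronoun within its binding domain → coindexation would violate Principle B.

{1, 2, 3}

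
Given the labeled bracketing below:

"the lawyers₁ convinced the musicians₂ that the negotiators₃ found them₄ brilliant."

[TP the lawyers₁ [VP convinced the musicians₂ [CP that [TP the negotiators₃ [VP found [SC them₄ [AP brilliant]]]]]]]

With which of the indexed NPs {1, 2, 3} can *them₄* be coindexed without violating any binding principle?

{1, 2}

*them* is a pronoun, so Principle B applies: it must be free in its binding domain.
Binding domain of *them₄*: the embedded TP, whose subject is the negotiators₃.
*the lawyers₁* c-commands the pronoun but from outside its binding domain, and is not c-commanded by it → coindexation permitted.
*the musicians₂* c-commands the pronoun but from outside its binding domain, and is not c-commanded by it → coindexation permitted.
*the negotiators₃* c-commands the pronoun within its binding domain → coindexation would violate Principle B.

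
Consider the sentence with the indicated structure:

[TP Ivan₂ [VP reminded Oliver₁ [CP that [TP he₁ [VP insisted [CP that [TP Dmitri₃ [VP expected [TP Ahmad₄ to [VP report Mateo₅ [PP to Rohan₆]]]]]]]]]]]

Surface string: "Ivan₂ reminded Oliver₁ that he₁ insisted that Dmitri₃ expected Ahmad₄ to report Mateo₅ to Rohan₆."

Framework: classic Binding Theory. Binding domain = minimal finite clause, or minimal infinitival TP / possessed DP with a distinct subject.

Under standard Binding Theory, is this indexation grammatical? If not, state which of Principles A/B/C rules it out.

The two coindexed NPs are *Oliver₁* and *he₁*.
*he₁* is a pronoun; nothing c-commands it within its binding domain (the embedded TP.), so Principle B holds trivially.
*Oliver₁* is an R-expression; *he₁* does not c-command it, and no other NP shares its index, so Principle C is satisfied.
All principles are respected.

grammatical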